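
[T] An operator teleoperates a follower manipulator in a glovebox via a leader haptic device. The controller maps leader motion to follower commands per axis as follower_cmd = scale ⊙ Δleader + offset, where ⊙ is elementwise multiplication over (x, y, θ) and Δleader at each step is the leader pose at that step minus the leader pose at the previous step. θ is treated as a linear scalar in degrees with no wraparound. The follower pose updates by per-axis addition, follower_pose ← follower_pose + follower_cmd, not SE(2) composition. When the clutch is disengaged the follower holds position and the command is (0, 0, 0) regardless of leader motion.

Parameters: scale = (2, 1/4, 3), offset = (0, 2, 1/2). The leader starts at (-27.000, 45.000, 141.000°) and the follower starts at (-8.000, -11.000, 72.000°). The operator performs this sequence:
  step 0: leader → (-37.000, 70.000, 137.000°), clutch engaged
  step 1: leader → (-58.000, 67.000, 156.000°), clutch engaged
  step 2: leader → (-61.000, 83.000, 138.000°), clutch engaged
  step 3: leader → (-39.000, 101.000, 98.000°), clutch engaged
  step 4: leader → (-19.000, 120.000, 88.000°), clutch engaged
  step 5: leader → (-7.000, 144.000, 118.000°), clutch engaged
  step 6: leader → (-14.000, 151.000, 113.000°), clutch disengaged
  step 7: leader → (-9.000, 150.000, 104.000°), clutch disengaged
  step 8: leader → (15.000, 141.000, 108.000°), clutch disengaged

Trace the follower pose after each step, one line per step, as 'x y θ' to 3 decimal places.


step 0: Δleader=(-10.000, 25.000, -4.000°), engaged; cmd=(-20.000, 8.250, -11.500°) → follower=(-28.000, -2.750, 60.500°)
step 1: Δleader=(-21.000, -3.000, 19.000°), engaged; cmd=(-42.000, 1.250, 57.500°) → follower=(-70.000, -1.500, 118.000°)
step 2: Δleader=(-3.000, 16.000, -18.000°), engaged; cmd=(-6.000, 6.000, -53.500°) → follower=(-76.000, 4.500, 64.500°)
step 3: Δleader=(22.000, 18.000, -40.000°), engaged; cmd=(44.000, 6.500, -119.500°) → follower=(-32.000, 11.000, -55.000°)
step 4: Δleader=(20.000, 19.000, -10.000°), engaged; cmd=(40.000, 6.750, -29.500°) → follower=(8.000, 17.750, -84.500°)
step 5: Δleader=(12.000, 24.000, 30.000°), engaged; cmd=(24.000, 8.000, 90.500°) → follower=(32.000, 25.750, 6.000°)
step 6: Δleader=(-7.000, 7.000, -5.000°), disengaged; cmd=(0,0,0) → follower holds at (32.000, 25.750, 6.000°)
step 7: Δleader=(5.000, -1.000, -9.000°), disengaged; cmd=(0,0,0) → follower holds at (32.000, 25.750, 6.000°)
step 8: Δleader=(24.000, -9.000, 4.000°), disengaged; cmd=(0,0,0) → follower holds at (32.000, 25.750, 6.000°)

-28.000 -2.750 60.500
-70.000 -1.500 118.000
-76.000 4.500 64.500
-32.000 11.000 -55.000
8.000 17.750 -84.500
32.000 25.750 6.000
32.000 25.750 6.000
32.000 25.750 6.000
32.000 25.750 6.000


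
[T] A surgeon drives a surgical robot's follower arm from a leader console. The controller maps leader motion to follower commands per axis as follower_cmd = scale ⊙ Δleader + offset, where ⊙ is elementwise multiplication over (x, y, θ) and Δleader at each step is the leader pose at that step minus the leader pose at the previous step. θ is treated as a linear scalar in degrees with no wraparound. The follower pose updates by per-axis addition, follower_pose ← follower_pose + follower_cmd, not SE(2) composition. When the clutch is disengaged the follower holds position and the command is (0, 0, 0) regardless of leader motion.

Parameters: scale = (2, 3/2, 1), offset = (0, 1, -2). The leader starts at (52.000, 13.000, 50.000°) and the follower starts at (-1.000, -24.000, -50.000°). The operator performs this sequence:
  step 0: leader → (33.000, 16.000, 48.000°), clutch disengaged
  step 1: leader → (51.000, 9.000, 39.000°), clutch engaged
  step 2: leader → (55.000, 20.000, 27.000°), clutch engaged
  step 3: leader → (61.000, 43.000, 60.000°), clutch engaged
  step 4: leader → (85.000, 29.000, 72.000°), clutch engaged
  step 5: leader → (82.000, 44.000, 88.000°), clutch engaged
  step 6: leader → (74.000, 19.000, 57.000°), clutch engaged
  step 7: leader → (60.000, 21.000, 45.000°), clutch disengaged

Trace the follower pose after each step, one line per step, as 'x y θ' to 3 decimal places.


step 0: Δleader=(-19.000, 3.000, -2.000°), disengaged; cmd=(0,0,0) → follower holds at (-1.000, -24.000, -50.000°)
step 1: Δleader=(18.000, -7.000, -9.000°), engaged; cmd=(36.000, -9.500, -11.000°) → follower=(35.000, -33.500, -61.000°)
step 2: Δleader=(4.000, 11.000, -12.000°), engaged; cmd=(8.000, 17.500, -14.000°) → follower=(43.000, -16.000, -75.000°)
step 3: Δleader=(6.000, 23.000, 33.000°), engaged; cmd=(12.000, 35.500, 31.000°) → follower=(55.000, 19.500, -44.000°)
step 4: Δleader=(24.000, -14.000, 12.000°), engaged; cmd=(48.000, -20.000, 10.000°) → follower=(103.000, -0.500, -34.000°)
step 5: Δleader=(-3.000, 15.000, 16.000°), engaged; cmd=(-6.000, 23.500, 14.000°) → follower=(97.000, 23.000, -20.000°)
step 6: Δleader=(-8.000, -25.000, -31.000°), engaged; cmd=(-16.000, -36.500, -33.000°) → follower=(81.000, -13.500, -53.000°)
step 7: Δleader=(-14.000, 2.000, -12.000°), disengaged; cmd=(0,0,0) → follower holds at (81.000, -13.500, -53.000°)

-1.000 -24.000 -50.000
35.000 -33.500 -61.000
43.000 -16.000 -75.000
55.000 19.500 -44.000
103.000 -0.500 -34.000
97.000 23.000 -20.000
81.000 -13.500 -53.000
81.000 -13.500 -53.000


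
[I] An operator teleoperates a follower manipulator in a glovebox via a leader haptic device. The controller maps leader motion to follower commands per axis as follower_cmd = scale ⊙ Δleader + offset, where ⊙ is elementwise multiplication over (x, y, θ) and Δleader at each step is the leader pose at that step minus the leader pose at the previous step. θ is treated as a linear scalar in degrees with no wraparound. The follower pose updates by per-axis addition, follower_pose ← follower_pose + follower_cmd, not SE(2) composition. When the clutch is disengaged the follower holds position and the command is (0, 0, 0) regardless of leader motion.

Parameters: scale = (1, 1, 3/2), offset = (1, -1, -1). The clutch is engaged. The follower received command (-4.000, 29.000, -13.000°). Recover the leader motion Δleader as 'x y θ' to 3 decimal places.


axis x: (-4.000 − 1) / (1) = -5.000
axis y: (29.000 − -1) / (1) = 30.000
axis θ: (-13.000 − -1) / (3/2) = -8.000

-5.000 30.000 -8.000


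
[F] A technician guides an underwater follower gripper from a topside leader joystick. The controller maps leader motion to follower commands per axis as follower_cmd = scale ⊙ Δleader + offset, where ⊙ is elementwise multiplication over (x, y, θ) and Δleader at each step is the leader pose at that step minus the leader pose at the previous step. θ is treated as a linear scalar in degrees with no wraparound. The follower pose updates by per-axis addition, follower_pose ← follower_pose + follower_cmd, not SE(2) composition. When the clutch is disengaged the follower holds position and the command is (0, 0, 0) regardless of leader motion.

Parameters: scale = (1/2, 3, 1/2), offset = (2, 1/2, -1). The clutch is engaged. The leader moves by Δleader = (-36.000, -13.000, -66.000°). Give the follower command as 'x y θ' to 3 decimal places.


-16.000 -38.500 -34.000

axis x: 1/2·-36.000 + 2 = -16.000
axis y: 3·-13.000 + 1/2 = -38.500
axis θ: 1/2·-66.000 + -1 = -34.000


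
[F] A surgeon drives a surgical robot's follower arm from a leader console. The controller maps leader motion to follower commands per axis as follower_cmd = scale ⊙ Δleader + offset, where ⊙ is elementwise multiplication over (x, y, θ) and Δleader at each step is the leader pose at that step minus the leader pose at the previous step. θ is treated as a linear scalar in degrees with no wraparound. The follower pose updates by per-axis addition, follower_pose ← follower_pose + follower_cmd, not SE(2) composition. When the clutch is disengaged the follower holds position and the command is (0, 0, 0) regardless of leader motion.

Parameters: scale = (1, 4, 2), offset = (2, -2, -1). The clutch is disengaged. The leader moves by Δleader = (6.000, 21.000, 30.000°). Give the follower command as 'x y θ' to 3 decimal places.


clutch disengaged → follower holds; cmd = (0, 0, 0)

0.000 0.000 0.000


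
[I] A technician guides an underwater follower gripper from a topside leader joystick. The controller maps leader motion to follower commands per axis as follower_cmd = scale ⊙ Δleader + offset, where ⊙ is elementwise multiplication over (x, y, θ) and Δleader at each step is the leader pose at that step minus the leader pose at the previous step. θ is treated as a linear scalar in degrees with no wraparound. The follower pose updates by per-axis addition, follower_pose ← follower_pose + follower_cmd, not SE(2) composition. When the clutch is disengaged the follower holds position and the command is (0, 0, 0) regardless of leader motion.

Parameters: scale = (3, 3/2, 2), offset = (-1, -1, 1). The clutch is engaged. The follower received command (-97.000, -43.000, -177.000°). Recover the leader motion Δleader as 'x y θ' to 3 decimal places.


-32.000 -28.000 -89.000

axis x: (-97.000 − -1) / (3) = -32.000
axis y: (-43.000 − -1) / (3/2) = -28.000
axis θ: (-177.000 − 1) / (2) = -89.000


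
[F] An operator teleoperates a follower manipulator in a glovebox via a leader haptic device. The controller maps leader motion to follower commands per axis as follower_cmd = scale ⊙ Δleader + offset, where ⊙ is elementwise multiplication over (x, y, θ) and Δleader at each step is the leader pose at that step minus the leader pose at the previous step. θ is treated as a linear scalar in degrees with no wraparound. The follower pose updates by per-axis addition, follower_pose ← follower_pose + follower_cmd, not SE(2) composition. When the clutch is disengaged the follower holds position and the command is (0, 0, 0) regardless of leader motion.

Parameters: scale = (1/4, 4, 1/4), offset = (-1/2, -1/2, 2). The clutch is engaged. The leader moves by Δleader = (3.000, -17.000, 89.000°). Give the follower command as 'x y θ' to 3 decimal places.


axis x: 1/4·3.000 + -1/2 = 0.250
axis y: 4·-17.000 + -1/2 = -68.500
axis θ: 1/4·89.000 + 2 = 24.250

0.250 -68.500 24.250


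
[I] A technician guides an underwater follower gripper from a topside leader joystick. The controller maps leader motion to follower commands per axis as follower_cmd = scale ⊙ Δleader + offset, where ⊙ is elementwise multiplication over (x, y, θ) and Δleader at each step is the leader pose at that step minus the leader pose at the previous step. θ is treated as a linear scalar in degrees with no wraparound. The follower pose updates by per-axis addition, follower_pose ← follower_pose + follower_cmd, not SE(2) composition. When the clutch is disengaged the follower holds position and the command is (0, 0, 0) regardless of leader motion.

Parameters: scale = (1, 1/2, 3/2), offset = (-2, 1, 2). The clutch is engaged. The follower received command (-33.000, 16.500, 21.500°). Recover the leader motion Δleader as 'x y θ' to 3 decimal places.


-31.000 31.000 13.000

axis x: (-33.000 − -2) / (1) = -31.000
axis y: (16.500 − 1) / (1/2) = 31.000
axis θ: (21.500 − 2) / (3/2) = 13.000


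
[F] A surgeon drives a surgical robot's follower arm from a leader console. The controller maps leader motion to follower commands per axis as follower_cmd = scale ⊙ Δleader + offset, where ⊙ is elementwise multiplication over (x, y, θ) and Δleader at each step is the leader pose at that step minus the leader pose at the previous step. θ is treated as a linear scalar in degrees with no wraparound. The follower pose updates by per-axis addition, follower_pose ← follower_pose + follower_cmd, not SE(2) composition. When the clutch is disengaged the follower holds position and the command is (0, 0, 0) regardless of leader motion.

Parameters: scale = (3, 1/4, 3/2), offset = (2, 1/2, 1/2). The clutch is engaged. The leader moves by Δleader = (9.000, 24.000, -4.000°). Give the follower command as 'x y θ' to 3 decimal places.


29.000 6.500 -5.500

axis x: 3·9.000 + 2 = 29.000
axis y: 1/4·24.000 + 1/2 = 6.500
axis θ: 3/2·-4.000 + 1/2 = -5.500


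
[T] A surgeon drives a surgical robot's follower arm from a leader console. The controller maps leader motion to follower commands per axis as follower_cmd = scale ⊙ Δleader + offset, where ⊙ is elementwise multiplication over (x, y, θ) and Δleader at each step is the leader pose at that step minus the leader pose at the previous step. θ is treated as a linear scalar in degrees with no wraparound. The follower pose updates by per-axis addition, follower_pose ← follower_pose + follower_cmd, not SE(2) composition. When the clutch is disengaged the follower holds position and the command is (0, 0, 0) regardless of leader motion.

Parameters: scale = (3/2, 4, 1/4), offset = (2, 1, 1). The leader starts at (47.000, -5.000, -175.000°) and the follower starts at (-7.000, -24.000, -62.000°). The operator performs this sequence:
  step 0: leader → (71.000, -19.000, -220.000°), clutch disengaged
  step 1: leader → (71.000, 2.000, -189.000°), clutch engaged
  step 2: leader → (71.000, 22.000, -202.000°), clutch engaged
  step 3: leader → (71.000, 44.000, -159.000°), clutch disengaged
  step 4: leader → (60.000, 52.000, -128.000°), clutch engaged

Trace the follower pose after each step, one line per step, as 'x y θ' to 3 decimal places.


-7.000 -24.000 -62.000
-5.000 61.000 -53.250
-3.000 142.000 -55.500
-3.000 142.000 -55.500
-17.500 175.000 -46.750

step 0: Δleader=(24.000, -14.000, -45.000°), disengaged; cmd=(0,0,0) → follower holds at (-7.000, -24.000, -62.000°)
step 1: Δleader=(0.000, 21.000, 31.000°), engaged; cmd=(2.000, 85.000, 8.750°) → follower=(-5.000, 61.000, -53.250°)
step 2: Δleader=(0.000, 20.000, -13.000°), engaged; cmd=(2.000, 81.000, -2.250°) → follower=(-3.000, 142.000, -55.500°)
step 3: Δleader=(0.000, 22.000, 43.000°), disengaged; cmd=(0,0,0) → follower holds at (-3.000, 142.000, -55.500°)
step 4: Δleader=(-11.000, 8.000, 31.000°), engaged; cmd=(-14.500, 33.000, 8.750°) → follower=(-17.500, 175.000, -46.750°)


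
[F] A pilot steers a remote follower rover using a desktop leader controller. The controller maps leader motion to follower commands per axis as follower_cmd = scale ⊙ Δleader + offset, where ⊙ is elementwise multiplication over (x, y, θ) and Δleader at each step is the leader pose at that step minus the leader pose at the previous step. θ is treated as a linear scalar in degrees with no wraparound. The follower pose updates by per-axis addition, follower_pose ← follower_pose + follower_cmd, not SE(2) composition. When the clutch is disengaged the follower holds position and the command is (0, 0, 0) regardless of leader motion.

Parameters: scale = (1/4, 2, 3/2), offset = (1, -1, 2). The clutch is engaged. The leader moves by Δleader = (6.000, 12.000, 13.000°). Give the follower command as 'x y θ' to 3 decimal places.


axis x: 1/4·6.000 + 1 = 2.500
axis y: 2·12.000 + -1 = 23.000
axis θ: 3/2·13.000 + 2 = 21.500

2.500 23.000 21.500


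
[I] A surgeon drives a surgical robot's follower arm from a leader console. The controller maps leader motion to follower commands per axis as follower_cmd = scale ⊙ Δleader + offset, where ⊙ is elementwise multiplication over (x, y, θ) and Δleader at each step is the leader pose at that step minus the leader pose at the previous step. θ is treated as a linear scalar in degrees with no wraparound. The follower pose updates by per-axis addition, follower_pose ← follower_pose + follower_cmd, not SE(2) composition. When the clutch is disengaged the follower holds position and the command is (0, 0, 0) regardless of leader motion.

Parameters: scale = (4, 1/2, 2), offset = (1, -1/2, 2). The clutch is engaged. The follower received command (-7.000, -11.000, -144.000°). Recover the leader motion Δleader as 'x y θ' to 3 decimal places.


-2.000 -21.000 -73.000

axis x: (-7.000 − 1) / (4) = -2.000
axis y: (-11.000 − -1/2) / (1/2) = -21.000
axis θ: (-144.000 − 2) / (2) = -73.000


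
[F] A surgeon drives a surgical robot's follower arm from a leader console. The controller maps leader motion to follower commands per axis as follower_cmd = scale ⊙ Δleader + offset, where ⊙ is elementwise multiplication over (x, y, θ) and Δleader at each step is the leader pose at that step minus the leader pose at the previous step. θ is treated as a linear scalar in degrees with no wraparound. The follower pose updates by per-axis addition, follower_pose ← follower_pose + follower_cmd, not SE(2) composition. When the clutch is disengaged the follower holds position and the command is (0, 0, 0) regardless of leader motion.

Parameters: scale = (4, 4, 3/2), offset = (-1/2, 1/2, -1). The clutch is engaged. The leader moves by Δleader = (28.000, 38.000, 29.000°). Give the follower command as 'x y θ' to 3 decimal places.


111.500 152.500 42.500

axis x: 4·28.000 + -1/2 = 111.500
axis y: 4·38.000 + 1/2 = 152.500
axis θ: 3/2·29.000 + -1 = 42.500


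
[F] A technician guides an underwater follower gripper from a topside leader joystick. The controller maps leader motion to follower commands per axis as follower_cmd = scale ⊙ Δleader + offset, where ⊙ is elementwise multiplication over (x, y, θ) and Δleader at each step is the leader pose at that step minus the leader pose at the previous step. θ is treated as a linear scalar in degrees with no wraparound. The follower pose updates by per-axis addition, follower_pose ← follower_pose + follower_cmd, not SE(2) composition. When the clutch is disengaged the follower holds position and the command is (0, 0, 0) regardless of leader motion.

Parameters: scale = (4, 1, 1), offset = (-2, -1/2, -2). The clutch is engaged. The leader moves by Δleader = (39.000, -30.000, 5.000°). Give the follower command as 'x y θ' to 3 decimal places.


axis x: 4·39.000 + -2 = 154.000
axis y: 1·-30.000 + -1/2 = -30.500
axis θ: 1·5.000 + -2 = 3.000

154.000 -30.500 3.000


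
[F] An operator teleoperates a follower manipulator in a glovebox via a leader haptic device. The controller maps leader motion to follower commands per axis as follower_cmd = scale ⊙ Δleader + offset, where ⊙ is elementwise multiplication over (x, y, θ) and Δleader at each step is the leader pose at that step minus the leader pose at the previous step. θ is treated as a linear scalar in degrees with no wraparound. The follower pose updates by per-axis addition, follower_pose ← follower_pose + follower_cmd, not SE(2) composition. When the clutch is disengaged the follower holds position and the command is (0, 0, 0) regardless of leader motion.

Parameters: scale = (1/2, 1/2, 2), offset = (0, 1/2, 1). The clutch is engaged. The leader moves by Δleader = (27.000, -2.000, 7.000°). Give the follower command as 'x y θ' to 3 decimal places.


13.500 -0.500 15.000

axis x: 1/2·27.000 + 0 = 13.500
axis y: 1/2·-2.000 + 1/2 = -0.500
axis θ: 2·7.000 + 1 = 15.000


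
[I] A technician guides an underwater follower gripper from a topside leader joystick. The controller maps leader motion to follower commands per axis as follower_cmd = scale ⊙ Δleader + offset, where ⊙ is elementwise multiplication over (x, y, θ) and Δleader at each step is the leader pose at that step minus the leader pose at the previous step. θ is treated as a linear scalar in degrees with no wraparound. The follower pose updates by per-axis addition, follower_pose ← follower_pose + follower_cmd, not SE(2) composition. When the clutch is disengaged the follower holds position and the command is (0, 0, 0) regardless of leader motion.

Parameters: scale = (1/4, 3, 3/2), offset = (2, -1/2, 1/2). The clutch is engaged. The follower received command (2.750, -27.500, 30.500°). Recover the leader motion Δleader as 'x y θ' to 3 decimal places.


3.000 -9.000 20.000

axis x: (2.750 − 2) / (1/4) = 3.000
axis y: (-27.500 − -1/2) / (3) = -9.000
axis θ: (30.500 − 1/2) / (3/2) = 20.000


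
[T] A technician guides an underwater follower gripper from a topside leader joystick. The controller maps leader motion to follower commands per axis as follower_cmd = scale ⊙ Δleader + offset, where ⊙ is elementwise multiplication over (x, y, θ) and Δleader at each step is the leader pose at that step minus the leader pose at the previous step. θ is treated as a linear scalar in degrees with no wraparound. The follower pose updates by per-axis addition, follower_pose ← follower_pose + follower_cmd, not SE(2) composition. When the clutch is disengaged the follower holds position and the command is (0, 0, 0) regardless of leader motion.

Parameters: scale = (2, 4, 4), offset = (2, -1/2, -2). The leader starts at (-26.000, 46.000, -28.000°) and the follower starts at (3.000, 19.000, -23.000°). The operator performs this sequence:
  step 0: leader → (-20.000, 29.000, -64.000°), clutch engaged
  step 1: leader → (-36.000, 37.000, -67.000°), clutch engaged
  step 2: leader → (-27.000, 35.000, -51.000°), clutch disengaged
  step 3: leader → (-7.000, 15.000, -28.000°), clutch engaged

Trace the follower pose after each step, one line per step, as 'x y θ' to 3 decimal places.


17.000 -49.500 -169.000
-13.000 -18.000 -183.000
-13.000 -18.000 -183.000
29.000 -98.500 -93.000

step 0: Δleader=(6.000, -17.000, -36.000°), engaged; cmd=(14.000, -68.500, -146.000°) → follower=(17.000, -49.500, -169.000°)
step 1: Δleader=(-16.000, 8.000, -3.000°), engaged; cmd=(-30.000, 31.500, -14.000°) → follower=(-13.000, -18.000, -183.000°)
step 2: Δleader=(9.000, -2.000, 16.000°), disengaged; cmd=(0,0,0) → follower holds at (-13.000, -18.000, -183.000°)
step 3: Δleader=(20.000, -20.000, 23.000°), engaged; cmd=(42.000, -80.500, 90.000°) → follower=(29.000, -98.500, -93.000°)


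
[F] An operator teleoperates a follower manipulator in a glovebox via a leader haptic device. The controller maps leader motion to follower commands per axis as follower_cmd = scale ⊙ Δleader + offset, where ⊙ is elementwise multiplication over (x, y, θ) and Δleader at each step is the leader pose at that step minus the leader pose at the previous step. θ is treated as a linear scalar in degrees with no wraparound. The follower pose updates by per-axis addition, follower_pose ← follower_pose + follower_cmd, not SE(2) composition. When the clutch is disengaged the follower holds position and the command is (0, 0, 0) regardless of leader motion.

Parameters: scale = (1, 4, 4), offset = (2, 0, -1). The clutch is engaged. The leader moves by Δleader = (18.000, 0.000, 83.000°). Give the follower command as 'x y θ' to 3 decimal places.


20.000 0.000 331.000

axis x: 1·18.000 + 2 = 20.000
axis y: 4·0.000 + 0 = 0.000
axis θ: 4·83.000 + -1 = 331.000


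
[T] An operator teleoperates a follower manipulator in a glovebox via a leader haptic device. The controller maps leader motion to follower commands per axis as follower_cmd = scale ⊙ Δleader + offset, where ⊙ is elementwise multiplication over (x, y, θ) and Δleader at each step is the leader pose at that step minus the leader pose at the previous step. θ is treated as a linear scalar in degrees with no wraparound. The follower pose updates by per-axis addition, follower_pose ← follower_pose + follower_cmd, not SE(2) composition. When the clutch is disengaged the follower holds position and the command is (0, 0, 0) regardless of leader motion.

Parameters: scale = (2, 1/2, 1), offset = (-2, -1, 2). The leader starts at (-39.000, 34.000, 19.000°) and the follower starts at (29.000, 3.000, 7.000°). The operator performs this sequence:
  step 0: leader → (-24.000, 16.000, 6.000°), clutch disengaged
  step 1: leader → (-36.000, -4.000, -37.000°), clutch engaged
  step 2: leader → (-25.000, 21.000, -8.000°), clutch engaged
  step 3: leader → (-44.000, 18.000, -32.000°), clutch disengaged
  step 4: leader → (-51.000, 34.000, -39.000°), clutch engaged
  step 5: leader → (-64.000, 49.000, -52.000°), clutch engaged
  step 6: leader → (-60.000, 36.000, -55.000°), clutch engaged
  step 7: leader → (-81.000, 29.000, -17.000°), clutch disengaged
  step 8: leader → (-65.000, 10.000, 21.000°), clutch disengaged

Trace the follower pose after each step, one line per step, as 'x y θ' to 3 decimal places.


step 0: Δleader=(15.000, -18.000, -13.000°), disengaged; cmd=(0,0,0) → follower holds at (29.000, 3.000, 7.000°)
step 1: Δleader=(-12.000, -20.000, -43.000°), engaged; cmd=(-26.000, -11.000, -41.000°) → follower=(3.000, -8.000, -34.000°)
step 2: Δleader=(11.000, 25.000, 29.000°), engaged; cmd=(20.000, 11.500, 31.000°) → follower=(23.000, 3.500, -3.000°)
step 3: Δleader=(-19.000, -3.000, -24.000°), disengaged; cmd=(0,0,0) → follower holds at (23.000, 3.500, -3.000°)
step 4: Δleader=(-7.000, 16.000, -7.000°), engaged; cmd=(-16.000, 7.000, -5.000°) → follower=(7.000, 10.500, -8.000°)
step 5: Δleader=(-13.000, 15.000, -13.000°), engaged; cmd=(-28.000, 6.500, -11.000°) → follower=(-21.000, 17.000, -19.000°)
step 6: Δleader=(4.000, -13.000, -3.000°), engaged; cmd=(6.000, -7.500, -1.000°) → follower=(-15.000, 9.500, -20.000°)
step 7: Δleader=(-21.000, -7.000, 38.000°), disengaged; cmd=(0,0,0) → follower holds at (-15.000, 9.500, -20.000°)
step 8: Δleader=(16.000, -19.000, 38.000°), disengaged; cmd=(0,0,0) → follower holds at (-15.000, 9.500, -20.000°)

29.000 3.000 7.000
3.000 -8.000 -34.000
23.000 3.500 -3.000
23.000 3.500 -3.000
7.000 10.500 -8.000
-21.000 17.000 -19.000
-15.000 9.500 -20.000
-15.000 9.500 -20.000
-15.000 9.500 -20.000


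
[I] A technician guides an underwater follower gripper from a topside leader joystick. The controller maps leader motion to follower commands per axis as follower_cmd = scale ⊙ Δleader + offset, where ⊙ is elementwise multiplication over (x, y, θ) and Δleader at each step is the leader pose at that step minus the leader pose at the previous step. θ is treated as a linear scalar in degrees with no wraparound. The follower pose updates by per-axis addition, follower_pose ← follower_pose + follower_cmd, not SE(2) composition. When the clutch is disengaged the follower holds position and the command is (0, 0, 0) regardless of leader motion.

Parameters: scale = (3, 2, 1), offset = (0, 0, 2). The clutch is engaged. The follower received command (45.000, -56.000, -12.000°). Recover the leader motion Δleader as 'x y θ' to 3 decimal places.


axis x: (45.000 − 0) / (3) = 15.000
axis y: (-56.000 − 0) / (2) = -28.000
axis θ: (-12.000 − 2) / (1) = -14.000

15.000 -28.000 -14.000


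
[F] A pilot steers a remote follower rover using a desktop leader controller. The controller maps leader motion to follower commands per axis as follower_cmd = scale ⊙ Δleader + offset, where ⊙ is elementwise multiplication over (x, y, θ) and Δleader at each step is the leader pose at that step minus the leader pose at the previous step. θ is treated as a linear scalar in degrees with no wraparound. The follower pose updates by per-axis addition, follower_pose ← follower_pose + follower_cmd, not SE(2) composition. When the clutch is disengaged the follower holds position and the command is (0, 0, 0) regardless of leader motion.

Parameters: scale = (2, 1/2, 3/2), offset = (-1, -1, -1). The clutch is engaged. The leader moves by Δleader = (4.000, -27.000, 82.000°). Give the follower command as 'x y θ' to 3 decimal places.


axis x: 2·4.000 + -1 = 7.000
axis y: 1/2·-27.000 + -1 = -14.500
axis θ: 3/2·82.000 + -1 = 122.000

7.000 -14.500 122.000


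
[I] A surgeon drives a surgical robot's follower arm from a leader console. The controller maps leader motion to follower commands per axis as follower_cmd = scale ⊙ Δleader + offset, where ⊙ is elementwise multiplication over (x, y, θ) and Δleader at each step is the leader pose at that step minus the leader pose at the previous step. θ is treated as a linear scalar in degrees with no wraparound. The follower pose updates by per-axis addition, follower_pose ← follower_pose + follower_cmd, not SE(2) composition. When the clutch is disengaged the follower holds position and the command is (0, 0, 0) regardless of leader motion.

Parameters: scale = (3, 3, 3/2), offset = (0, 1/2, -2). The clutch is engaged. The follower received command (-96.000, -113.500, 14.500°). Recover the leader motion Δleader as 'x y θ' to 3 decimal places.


-32.000 -38.000 11.000

axis x: (-96.000 − 0) / (3) = -32.000
axis y: (-113.500 − 1/2) / (3) = -38.000
axis θ: (14.500 − -2) / (3/2) = 11.000


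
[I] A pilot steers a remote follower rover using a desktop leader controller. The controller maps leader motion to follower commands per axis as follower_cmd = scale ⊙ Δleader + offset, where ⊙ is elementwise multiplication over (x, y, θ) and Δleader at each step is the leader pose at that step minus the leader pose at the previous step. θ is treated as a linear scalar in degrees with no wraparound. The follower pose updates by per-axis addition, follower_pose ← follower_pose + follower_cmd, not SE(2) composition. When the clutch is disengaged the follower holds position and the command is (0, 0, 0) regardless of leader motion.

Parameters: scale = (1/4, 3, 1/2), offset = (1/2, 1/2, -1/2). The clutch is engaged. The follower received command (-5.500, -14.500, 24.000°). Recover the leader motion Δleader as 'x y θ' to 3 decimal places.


-24.000 -5.000 49.000

axis x: (-5.500 − 1/2) / (1/4) = -24.000
axis y: (-14.500 − 1/2) / (3) = -5.000
axis θ: (24.000 − -1/2) / (1/2) = 49.000


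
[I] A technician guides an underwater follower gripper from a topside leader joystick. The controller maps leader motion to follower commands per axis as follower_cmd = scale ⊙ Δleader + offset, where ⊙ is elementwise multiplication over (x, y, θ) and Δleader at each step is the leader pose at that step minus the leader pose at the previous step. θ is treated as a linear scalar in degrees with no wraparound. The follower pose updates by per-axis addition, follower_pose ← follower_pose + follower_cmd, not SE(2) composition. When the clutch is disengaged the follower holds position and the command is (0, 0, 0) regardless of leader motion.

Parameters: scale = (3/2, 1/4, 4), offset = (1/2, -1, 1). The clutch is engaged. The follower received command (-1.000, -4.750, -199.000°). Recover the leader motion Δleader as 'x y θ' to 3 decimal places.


axis x: (-1.000 − 1/2) / (3/2) = -1.000
axis y: (-4.750 − -1) / (1/4) = -15.000
axis θ: (-199.000 − 1) / (4) = -50.000

-1.000 -15.000 -50.000


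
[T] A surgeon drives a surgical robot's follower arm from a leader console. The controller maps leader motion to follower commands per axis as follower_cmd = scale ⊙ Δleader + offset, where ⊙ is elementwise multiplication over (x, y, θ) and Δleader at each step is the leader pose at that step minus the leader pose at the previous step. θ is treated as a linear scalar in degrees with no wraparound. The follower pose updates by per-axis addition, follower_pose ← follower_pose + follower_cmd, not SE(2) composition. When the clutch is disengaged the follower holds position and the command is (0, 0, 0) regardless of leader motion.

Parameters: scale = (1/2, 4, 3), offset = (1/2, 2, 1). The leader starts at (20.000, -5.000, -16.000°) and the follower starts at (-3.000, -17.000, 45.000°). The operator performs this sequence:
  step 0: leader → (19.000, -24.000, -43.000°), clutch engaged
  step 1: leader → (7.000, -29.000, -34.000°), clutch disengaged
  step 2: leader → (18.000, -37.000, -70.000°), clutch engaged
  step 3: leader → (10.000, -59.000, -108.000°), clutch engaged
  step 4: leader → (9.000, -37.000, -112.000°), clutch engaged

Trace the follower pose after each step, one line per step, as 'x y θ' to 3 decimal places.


step 0: Δleader=(-1.000, -19.000, -27.000°), engaged; cmd=(0.000, -74.000, -80.000°) → follower=(-3.000, -91.000, -35.000°)
step 1: Δleader=(-12.000, -5.000, 9.000°), disengaged; cmd=(0,0,0) → follower holds at (-3.000, -91.000, -35.000°)
step 2: Δleader=(11.000, -8.000, -36.000°), engaged; cmd=(6.000, -30.000, -107.000°) → follower=(3.000, -121.000, -142.000°)
step 3: Δleader=(-8.000, -22.000, -38.000°), engaged; cmd=(-3.500, -86.000, -113.000°) → follower=(-0.500, -207.000, -255.000°)
step 4: Δleader=(-1.000, 22.000, -4.000°), engaged; cmd=(0.000, 90.000, -11.000°) → follower=(-0.500, -117.000, -266.000°)

-3.000 -91.000 -35.000
-3.000 -91.000 -35.000
3.000 -121.000 -142.000
-0.500 -207.000 -255.000
-0.500 -117.000 -266.000


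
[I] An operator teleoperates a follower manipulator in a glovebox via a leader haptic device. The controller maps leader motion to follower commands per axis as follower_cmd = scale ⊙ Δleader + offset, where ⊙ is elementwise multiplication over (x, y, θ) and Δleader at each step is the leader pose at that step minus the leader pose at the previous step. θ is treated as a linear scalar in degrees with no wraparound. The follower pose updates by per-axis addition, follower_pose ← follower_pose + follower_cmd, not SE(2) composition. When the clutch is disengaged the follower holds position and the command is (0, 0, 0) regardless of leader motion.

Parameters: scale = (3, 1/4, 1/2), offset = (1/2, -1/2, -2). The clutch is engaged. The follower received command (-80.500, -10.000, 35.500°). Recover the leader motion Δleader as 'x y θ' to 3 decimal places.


-27.000 -38.000 75.000

axis x: (-80.500 − 1/2) / (3) = -27.000
axis y: (-10.000 − -1/2) / (1/4) = -38.000
axis θ: (35.500 − -2) / (1/2) = 75.000


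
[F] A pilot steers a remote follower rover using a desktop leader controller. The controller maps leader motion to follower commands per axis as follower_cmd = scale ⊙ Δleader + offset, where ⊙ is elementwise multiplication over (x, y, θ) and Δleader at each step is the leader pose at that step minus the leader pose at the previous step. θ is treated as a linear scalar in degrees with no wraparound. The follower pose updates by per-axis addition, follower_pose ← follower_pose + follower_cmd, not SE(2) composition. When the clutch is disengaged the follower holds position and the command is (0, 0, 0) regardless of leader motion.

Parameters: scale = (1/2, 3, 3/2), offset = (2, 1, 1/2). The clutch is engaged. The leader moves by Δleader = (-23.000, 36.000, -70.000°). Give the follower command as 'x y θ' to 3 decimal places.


-9.500 109.000 -104.500

axis x: 1/2·-23.000 + 2 = -9.500
axis y: 3·36.000 + 1 = 109.000
axis θ: 3/2·-70.000 + 1/2 = -104.500


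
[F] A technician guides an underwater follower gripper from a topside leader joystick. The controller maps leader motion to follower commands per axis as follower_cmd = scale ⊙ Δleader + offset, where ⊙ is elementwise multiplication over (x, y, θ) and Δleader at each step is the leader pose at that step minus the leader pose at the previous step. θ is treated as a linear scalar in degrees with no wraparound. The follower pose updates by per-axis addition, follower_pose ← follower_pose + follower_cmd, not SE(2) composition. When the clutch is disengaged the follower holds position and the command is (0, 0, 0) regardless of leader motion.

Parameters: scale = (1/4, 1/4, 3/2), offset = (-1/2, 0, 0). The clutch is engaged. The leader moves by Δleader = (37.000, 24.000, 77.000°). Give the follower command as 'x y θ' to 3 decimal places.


8.750 6.000 115.500

axis x: 1/4·37.000 + -1/2 = 8.750
axis y: 1/4·24.000 + 0 = 6.000
axis θ: 3/2·77.000 + 0 = 115.500


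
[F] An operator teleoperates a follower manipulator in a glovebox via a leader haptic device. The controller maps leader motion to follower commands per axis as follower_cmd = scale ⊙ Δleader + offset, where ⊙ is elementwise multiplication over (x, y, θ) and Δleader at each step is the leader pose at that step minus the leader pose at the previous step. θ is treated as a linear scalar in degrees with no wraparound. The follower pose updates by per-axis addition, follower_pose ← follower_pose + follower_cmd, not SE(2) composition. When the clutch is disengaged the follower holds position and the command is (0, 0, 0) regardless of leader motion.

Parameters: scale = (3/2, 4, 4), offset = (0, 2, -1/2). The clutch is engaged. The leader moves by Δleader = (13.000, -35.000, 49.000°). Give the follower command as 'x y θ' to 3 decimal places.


19.500 -138.000 195.500

axis x: 3/2·13.000 + 0 = 19.500
axis y: 4·-35.000 + 2 = -138.000
axis θ: 4·49.000 + -1/2 = 195.500


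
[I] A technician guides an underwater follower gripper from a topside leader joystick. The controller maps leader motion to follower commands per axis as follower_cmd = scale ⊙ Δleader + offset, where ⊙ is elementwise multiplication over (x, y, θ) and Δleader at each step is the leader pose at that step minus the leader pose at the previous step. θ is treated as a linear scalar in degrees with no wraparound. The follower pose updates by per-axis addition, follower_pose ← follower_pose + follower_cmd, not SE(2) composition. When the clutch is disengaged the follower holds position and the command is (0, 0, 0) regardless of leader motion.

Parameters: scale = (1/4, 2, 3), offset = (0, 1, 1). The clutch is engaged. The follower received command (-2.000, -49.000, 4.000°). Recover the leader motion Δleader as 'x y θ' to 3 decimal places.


axis x: (-2.000 − 0) / (1/4) = -8.000
axis y: (-49.000 − 1) / (2) = -25.000
axis θ: (4.000 − 1) / (3) = 1.000

-8.000 -25.000 1.000


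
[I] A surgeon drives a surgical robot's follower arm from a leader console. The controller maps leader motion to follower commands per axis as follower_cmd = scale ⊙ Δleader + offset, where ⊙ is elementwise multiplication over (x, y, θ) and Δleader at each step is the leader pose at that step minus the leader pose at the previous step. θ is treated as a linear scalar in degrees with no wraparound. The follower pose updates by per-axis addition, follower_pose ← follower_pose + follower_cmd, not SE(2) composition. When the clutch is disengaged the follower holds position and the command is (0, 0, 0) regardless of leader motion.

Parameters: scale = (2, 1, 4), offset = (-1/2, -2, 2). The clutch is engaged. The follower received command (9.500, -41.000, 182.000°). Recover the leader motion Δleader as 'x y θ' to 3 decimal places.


axis x: (9.500 − -1/2) / (2) = 5.000
axis y: (-41.000 − -2) / (1) = -39.000
axis θ: (182.000 − 2) / (4) = 45.000

5.000 -39.000 45.000


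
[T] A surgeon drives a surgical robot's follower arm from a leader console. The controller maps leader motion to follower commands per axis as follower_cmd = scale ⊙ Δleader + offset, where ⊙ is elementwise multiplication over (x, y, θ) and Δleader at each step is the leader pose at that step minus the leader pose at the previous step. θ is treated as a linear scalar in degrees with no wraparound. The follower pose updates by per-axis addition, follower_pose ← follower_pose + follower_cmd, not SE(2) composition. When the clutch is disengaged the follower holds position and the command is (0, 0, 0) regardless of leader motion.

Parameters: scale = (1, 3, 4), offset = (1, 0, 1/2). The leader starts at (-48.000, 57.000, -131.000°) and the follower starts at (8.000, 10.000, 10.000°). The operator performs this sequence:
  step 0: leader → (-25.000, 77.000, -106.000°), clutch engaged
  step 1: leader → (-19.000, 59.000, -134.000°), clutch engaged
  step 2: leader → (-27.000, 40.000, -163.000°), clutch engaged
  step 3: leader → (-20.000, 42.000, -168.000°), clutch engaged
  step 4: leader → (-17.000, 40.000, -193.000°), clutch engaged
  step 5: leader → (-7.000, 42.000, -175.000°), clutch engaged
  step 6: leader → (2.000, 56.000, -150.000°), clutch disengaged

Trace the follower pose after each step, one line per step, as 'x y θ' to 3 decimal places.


step 0: Δleader=(23.000, 20.000, 25.000°), engaged; cmd=(24.000, 60.000, 100.500°) → follower=(32.000, 70.000, 110.500°)
step 1: Δleader=(6.000, -18.000, -28.000°), engaged; cmd=(7.000, -54.000, -111.500°) → follower=(39.000, 16.000, -1.000°)
step 2: Δleader=(-8.000, -19.000, -29.000°), engaged; cmd=(-7.000, -57.000, -115.500°) → follower=(32.000, -41.000, -116.500°)
step 3: Δleader=(7.000, 2.000, -5.000°), engaged; cmd=(8.000, 6.000, -19.500°) → follower=(40.000, -35.000, -136.000°)
step 4: Δleader=(3.000, -2.000, -25.000°), engaged; cmd=(4.000, -6.000, -99.500°) → follower=(44.000, -41.000, -235.500°)
step 5: Δleader=(10.000, 2.000, 18.000°), engaged; cmd=(11.000, 6.000, 72.500°) → follower=(55.000, -35.000, -163.000°)
step 6: Δleader=(9.000, 14.000, 25.000°), disengaged; cmd=(0,0,0) → follower holds at (55.000, -35.000, -163.000°)

32.000 70.000 110.500
39.000 16.000 -1.000
32.000 -41.000 -116.500
40.000 -35.000 -136.000
44.000 -41.000 -235.500
55.000 -35.000 -163.000
55.000 -35.000 -163.000
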